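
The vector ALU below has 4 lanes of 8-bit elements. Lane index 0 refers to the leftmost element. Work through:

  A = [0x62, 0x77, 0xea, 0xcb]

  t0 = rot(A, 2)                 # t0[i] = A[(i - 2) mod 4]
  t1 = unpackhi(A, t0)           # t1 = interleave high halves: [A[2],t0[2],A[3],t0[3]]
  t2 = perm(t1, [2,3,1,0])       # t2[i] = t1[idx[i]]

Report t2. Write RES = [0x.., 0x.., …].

→ t0 |ea|cb|62|77|
→ t1 |ea|62|cb|77|
→ t2 |cb|77|62|ea|

RES = [ 0xcb  0x77  0x62  0xea ]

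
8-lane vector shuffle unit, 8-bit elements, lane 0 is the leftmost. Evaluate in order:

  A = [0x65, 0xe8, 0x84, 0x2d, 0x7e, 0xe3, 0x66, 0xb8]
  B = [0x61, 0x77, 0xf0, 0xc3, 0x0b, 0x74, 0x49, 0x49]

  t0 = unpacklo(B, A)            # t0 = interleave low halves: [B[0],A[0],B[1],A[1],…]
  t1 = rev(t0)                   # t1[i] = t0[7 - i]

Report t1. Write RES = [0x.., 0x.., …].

RES = [ 0x2d  0xc3  0x84  0xf0  0xe8  0x77  0x65  0x61 ]

t0 = [0x61, 0x65, 0x77, 0xe8, 0xf0, 0x84, 0xc3, 0x2d]
t1 = [0x2d, 0xc3, 0x84, 0xf0, 0xe8, 0x77, 0x65, 0x61]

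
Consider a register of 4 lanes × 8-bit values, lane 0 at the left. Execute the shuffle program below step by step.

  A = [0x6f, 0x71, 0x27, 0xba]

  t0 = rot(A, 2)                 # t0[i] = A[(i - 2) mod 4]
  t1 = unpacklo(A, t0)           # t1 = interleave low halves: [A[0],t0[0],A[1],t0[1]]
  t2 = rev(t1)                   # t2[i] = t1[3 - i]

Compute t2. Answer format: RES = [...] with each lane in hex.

RES = [ 0xba  0x71  0x27  0x6f ]

t0 = [0x27, 0xba, 0x6f, 0x71]
t1 = [0x6f, 0x27, 0x71, 0xba]
t2 = [0xba, 0x71, 0x27, 0x6f]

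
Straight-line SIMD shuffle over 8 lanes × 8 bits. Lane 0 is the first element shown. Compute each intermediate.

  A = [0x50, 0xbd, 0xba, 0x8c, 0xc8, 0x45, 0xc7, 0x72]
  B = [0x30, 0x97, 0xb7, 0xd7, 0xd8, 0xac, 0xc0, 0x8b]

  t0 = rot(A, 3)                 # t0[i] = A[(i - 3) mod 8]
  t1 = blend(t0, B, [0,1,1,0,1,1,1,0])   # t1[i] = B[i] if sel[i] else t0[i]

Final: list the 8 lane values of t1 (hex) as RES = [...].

RES = [ 0x45  0x97  0xb7  0x50  0xd8  0xac  0xc0  0xc8 ]

→ t0 |45|c7|72|50|bd|ba|8c|c8|
→ t1 |45|97|b7|50|d8|ac|c0|c8|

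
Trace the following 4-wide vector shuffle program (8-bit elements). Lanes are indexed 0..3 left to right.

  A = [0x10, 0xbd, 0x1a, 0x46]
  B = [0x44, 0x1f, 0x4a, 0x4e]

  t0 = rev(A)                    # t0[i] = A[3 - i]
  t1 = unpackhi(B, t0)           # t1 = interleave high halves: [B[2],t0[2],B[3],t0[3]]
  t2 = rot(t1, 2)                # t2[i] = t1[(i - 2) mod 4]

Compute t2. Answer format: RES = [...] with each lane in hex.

RES = [ 0x4e  0x10  0x4a  0xbd ]

  t0: 46 1a bd 10
  t1: 4a bd 4e 10
  t2: 4e 10 4a bd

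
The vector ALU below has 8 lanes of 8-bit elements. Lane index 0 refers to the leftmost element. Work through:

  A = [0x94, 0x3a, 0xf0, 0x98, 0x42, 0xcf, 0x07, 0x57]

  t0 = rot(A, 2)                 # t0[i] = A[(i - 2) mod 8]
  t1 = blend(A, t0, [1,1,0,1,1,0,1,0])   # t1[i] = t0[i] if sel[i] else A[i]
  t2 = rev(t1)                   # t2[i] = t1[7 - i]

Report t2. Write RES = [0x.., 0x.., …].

RES = [0x57, 0x42, 0xcf, 0xf0, 0x3a, 0xf0, 0x57, 0x07]

  t0: 07 57 94 3a f0 98 42 cf
  t1: 07 57 f0 3a f0 cf 42 57
  t2: 57 42 cf f0 3a f0 57 07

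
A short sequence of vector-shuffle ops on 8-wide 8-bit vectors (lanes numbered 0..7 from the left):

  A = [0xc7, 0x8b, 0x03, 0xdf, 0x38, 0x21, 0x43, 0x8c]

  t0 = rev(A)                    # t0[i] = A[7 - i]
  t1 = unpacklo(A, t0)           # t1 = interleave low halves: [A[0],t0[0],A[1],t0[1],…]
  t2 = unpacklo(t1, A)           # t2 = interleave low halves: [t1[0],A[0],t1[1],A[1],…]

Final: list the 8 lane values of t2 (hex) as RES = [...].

→ t0 |8c|43|21|38|df|03|8b|c7|
→ t1 |c7|8c|8b|43|03|21|df|38|
→ t2 |c7|c7|8c|8b|8b|03|43|df|

RES = [ 0xc7  0xc7  0x8c  0x8b  0x8b  0x03  0x43  0xdf ]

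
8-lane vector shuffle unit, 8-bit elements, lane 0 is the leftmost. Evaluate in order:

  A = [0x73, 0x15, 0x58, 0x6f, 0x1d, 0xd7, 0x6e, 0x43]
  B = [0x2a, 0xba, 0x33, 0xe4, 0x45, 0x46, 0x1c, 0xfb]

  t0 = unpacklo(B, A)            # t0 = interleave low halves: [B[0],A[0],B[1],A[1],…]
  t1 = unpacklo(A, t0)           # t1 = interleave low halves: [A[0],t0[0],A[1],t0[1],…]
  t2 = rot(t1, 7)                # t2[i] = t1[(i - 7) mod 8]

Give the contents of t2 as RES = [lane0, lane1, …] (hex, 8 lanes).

→ t0 |2a|73|ba|15|33|58|e4|6f|
→ t1 |73|2a|15|73|58|ba|6f|15|
→ t2 |2a|15|73|58|ba|6f|15|73|

RES = [ 0x2a  0x15  0x73  0x58  0xba  0x6f  0x15  0x73 ]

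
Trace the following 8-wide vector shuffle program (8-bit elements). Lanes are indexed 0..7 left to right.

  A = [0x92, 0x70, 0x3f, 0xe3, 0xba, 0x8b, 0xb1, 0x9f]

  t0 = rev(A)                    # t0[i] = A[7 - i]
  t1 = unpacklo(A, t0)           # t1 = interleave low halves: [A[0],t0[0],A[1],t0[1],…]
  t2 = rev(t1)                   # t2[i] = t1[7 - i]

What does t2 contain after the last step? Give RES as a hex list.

RES = [ 0xba  0xe3  0x8b  0x3f  0xb1  0x70  0x9f  0x92 ]

t0 = [0x9f, 0xb1, 0x8b, 0xba, 0xe3, 0x3f, 0x70, 0x92]
t1 = [0x92, 0x9f, 0x70, 0xb1, 0x3f, 0x8b, 0xe3, 0xba]
t2 = [0xba, 0xe3, 0x8b, 0x3f, 0xb1, 0x70, 0x9f, 0x92]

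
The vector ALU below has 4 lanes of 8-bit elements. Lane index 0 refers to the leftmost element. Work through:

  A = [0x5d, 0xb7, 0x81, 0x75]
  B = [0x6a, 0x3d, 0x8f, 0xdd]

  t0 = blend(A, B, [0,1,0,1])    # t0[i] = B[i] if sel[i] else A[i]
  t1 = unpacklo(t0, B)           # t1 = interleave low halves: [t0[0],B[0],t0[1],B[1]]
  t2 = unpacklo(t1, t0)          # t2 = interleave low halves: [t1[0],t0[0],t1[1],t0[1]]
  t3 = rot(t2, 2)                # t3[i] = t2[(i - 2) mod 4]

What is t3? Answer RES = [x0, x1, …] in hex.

RES = [ 0x6a  0x3d  0x5d  0x5d ]

t0 = [0x5d, 0x3d, 0x81, 0xdd]
t1 = [0x5d, 0x6a, 0x3d, 0x3d]
t2 = [0x5d, 0x5d, 0x6a, 0x3d]
t3 = [0x6a, 0x3d, 0x5d, 0x5d]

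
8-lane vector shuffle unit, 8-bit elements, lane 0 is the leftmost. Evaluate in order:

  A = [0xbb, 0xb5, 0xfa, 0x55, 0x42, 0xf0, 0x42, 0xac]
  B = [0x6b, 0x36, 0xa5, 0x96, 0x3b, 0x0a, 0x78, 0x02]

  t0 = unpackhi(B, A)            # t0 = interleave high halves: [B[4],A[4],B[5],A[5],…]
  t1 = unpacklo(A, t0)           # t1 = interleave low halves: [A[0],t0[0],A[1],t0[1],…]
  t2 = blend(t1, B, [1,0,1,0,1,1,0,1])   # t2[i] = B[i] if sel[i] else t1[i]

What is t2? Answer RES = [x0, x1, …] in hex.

RES = [ 0x6b  0x3b  0xa5  0x42  0x3b  0x0a  0x55  0x02 ]

t0 = [0x3b, 0x42, 0x0a, 0xf0, 0x78, 0x42, 0x02, 0xac]
t1 = [0xbb, 0x3b, 0xb5, 0x42, 0xfa, 0x0a, 0x55, 0xf0]
t2 = [0x6b, 0x3b, 0xa5, 0x42, 0x3b, 0x0a, 0x55, 0x02]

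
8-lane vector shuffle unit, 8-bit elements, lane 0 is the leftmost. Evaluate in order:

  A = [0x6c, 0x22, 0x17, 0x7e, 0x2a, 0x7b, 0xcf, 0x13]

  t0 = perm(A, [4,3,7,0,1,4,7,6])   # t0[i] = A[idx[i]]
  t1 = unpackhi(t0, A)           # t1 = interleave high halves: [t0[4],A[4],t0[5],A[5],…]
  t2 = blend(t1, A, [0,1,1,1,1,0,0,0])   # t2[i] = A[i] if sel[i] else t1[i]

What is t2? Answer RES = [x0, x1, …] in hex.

RES = [ 0x22  0x22  0x17  0x7e  0x2a  0xcf  0xcf  0x13 ]

→ t0 |2a|7e|13|6c|22|2a|13|cf|
→ t1 |22|2a|2a|7b|13|cf|cf|13|
→ t2 |22|22|17|7e|2a|cf|cf|13|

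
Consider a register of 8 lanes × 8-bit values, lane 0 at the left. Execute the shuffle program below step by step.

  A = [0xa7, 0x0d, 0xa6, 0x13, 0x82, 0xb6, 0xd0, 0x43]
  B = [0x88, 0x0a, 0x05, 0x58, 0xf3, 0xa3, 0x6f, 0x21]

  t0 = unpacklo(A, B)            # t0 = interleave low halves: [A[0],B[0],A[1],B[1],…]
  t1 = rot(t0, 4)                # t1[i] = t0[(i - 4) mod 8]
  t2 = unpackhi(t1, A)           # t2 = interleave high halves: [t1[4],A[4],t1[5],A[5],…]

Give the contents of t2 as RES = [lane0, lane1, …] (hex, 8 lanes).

RES = [0xa7, 0x82, 0x88, 0xb6, 0x0d, 0xd0, 0x0a, 0x43]

  t0: a7 88 0d 0a a6 05 13 58
  t1: a6 05 13 58 a7 88 0d 0a
  t2: a7 82 88 b6 0d d0 0a 43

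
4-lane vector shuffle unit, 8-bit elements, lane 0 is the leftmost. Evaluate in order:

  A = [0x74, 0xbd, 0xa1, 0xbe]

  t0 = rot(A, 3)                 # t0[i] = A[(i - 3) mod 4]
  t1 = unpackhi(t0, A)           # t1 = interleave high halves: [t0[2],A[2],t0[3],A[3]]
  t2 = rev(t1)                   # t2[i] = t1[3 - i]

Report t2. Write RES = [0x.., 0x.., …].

RES = [0xbe, 0x74, 0xa1, 0xbe]

  t0: bd a1 be 74
  t1: be a1 74 be
  t2: be 74 a1 be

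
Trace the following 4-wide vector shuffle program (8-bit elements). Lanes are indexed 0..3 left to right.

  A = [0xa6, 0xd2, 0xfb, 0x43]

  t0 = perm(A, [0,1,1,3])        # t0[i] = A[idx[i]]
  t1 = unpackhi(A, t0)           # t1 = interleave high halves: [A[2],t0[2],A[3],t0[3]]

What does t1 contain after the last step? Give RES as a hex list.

  t0: a6 d2 d2 43
  t1: fb d2 43 43

RES = [0xfb, 0xd2, 0x43, 0x43]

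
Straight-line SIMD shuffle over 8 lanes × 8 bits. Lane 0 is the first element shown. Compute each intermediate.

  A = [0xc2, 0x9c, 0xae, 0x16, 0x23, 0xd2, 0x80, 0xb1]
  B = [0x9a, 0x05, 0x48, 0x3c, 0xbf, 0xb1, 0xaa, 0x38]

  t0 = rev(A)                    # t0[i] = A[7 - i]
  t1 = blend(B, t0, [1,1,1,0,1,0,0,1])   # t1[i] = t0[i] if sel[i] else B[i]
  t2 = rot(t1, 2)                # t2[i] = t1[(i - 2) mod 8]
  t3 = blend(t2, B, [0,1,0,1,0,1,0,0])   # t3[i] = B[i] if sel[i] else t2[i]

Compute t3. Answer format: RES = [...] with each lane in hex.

→ t0 |b1|80|d2|23|16|ae|9c|c2|
→ t1 |b1|80|d2|3c|16|b1|aa|c2|
→ t2 |aa|c2|b1|80|d2|3c|16|b1|
→ t3 |aa|05|b1|3c|d2|b1|16|b1|

RES = [ 0xaa  0x05  0xb1  0x3c  0xd2  0xb1  0x16  0xb1 ]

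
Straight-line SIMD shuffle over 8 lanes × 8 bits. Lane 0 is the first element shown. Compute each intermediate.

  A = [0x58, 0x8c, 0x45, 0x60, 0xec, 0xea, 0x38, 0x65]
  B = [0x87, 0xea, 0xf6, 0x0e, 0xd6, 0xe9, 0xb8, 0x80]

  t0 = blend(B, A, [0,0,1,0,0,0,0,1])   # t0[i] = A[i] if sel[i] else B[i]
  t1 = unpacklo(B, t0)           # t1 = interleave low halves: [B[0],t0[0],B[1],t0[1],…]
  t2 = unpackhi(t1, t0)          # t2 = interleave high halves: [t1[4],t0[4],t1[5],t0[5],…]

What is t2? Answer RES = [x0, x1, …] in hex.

t0 = [0x87, 0xea, 0x45, 0x0e, 0xd6, 0xe9, 0xb8, 0x65]
t1 = [0x87, 0x87, 0xea, 0xea, 0xf6, 0x45, 0x0e, 0x0e]
t2 = [0xf6, 0xd6, 0x45, 0xe9, 0x0e, 0xb8, 0x0e, 0x65]

RES = [ 0xf6  0xd6  0x45  0xe9  0x0e  0xb8  0x0e  0x65 ]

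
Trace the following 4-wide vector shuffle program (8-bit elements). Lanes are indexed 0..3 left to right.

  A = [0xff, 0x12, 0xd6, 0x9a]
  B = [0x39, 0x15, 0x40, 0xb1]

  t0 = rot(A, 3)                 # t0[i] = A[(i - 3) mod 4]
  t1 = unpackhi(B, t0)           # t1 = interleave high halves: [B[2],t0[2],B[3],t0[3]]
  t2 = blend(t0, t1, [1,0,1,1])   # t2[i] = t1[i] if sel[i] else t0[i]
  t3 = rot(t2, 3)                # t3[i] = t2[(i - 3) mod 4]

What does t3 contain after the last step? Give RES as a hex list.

→ t0 |12|d6|9a|ff|
→ t1 |40|9a|b1|ff|
→ t2 |40|d6|b1|ff|
→ t3 |d6|b1|ff|40|

RES = [0xd6, 0xb1, 0xff, 0x40]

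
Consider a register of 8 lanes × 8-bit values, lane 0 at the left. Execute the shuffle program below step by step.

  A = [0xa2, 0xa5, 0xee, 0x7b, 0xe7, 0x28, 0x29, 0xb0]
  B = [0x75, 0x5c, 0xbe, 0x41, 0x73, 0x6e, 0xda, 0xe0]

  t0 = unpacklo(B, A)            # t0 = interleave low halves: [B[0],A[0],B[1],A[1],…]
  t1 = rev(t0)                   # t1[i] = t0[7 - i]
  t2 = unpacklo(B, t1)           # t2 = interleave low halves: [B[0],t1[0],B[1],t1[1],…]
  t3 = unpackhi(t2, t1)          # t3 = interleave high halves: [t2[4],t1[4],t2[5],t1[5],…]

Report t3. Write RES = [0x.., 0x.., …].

RES = [ 0xbe  0xa5  0xee  0x5c  0x41  0xa2  0xbe  0x75 ]

  t0: 75 a2 5c a5 be ee 41 7b
  t1: 7b 41 ee be a5 5c a2 75
  t2: 75 7b 5c 41 be ee 41 be
  t3: be a5 ee 5c 41 a2 be 75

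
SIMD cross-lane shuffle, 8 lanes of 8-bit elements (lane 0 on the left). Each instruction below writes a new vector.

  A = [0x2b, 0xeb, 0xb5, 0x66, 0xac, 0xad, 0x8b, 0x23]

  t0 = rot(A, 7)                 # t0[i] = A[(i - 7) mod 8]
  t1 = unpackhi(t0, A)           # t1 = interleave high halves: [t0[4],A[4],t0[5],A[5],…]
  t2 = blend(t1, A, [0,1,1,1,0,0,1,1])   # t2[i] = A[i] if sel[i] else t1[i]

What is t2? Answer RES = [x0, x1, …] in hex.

  t0: eb b5 66 ac ad 8b 23 2b
  t1: ad ac 8b ad 23 8b 2b 23
  t2: ad eb b5 66 23 8b 8b 23

RES = [ 0xad  0xeb  0xb5  0x66  0x23  0x8b  0x8b  0x23 ]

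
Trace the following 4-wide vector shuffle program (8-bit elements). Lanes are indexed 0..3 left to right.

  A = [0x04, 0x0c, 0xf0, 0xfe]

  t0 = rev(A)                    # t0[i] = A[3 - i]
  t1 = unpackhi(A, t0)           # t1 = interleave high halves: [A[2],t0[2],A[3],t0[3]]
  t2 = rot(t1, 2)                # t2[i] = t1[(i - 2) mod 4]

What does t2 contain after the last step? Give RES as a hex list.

RES = [0xfe, 0x04, 0xf0, 0x0c]

→ t0 |fe|f0|0c|04|
→ t1 |f0|0c|fe|04|
→ t2 |fe|04|f0|0c|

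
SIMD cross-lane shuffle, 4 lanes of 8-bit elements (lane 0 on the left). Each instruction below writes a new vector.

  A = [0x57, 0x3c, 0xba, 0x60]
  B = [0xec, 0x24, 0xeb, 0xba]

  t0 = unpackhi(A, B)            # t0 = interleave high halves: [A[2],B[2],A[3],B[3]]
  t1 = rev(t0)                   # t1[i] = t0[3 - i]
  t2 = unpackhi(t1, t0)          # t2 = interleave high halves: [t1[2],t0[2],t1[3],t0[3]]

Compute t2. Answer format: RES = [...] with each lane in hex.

→ t0 |ba|eb|60|ba|
→ t1 |ba|60|eb|ba|
→ t2 |eb|60|ba|ba|

RES = [0xeb, 0x60, 0xba, 0xba]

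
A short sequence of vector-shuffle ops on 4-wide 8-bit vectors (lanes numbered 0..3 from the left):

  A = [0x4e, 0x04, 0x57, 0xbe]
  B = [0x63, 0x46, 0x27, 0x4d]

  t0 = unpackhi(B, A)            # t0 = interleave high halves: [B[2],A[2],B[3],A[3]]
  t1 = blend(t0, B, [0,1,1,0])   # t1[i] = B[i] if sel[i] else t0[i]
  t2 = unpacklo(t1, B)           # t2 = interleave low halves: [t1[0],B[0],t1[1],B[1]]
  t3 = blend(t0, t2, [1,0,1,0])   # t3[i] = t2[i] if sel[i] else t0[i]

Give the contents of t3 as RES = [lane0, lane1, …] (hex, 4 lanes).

RES = [0x27, 0x57, 0x46, 0xbe]

  t0: 27 57 4d be
  t1: 27 46 27 be
  t2: 27 63 46 46
  t3: 27 57 46 be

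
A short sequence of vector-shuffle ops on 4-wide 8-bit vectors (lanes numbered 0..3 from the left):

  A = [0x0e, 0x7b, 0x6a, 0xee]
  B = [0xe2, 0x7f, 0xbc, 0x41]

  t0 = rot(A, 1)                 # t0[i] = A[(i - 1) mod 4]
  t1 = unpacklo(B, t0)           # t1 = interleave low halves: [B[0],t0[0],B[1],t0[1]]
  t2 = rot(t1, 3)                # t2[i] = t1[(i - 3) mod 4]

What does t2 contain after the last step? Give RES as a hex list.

RES = [0xee, 0x7f, 0x0e, 0xe2]

→ t0 |ee|0e|7b|6a|
→ t1 |e2|ee|7f|0e|
→ t2 |ee|7f|0e|e2|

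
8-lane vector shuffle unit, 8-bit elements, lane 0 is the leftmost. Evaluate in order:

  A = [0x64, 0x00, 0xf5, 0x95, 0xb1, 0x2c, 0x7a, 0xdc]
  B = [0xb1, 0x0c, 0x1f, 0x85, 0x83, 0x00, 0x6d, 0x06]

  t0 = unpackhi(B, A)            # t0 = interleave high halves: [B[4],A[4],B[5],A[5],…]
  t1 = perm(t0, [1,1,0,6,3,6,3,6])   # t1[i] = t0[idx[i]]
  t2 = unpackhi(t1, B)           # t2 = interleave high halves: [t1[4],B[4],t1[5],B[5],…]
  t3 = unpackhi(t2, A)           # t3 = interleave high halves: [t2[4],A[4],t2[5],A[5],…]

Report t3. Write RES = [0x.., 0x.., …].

RES = [ 0x2c  0xb1  0x6d  0x2c  0x06  0x7a  0x06  0xdc ]

  t0: 83 b1 00 2c 6d 7a 06 dc
  t1: b1 b1 83 06 2c 06 2c 06
  t2: 2c 83 06 00 2c 6d 06 06
  t3: 2c b1 6d 2c 06 7a 06 dc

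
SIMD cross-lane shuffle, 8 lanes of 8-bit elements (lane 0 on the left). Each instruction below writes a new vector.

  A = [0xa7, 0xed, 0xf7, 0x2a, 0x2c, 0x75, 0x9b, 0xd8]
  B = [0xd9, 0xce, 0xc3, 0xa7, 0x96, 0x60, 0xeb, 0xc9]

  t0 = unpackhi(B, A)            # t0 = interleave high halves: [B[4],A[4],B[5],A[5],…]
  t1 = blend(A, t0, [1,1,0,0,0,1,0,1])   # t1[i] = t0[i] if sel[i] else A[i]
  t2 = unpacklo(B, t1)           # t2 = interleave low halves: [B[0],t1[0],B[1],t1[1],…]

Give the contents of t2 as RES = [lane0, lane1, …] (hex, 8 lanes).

RES = [0xd9, 0x96, 0xce, 0x2c, 0xc3, 0xf7, 0xa7, 0x2a]

→ t0 |96|2c|60|75|eb|9b|c9|d8|
→ t1 |96|2c|f7|2a|2c|9b|9b|d8|
→ t2 |d9|96|ce|2c|c3|f7|a7|2a|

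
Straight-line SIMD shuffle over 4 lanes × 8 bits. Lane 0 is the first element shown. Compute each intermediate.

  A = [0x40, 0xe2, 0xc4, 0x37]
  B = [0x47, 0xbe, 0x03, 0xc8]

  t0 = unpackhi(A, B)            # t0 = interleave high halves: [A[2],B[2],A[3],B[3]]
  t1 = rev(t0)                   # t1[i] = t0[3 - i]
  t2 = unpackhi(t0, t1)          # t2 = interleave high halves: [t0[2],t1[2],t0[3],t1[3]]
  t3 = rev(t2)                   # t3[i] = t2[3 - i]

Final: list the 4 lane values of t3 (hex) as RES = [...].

t0 = [0xc4, 0x03, 0x37, 0xc8]
t1 = [0xc8, 0x37, 0x03, 0xc4]
t2 = [0x37, 0x03, 0xc8, 0xc4]
t3 = [0xc4, 0xc8, 0x03, 0x37]

RES = [ 0xc4  0xc8  0x03  0x37 ]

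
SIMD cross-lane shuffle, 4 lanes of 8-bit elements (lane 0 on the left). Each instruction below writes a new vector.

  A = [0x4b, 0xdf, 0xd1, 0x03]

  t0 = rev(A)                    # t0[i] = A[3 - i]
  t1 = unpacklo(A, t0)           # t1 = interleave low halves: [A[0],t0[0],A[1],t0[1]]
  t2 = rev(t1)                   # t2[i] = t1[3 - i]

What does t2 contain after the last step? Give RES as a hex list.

RES = [ 0xd1  0xdf  0x03  0x4b ]

→ t0 |03|d1|df|4b|
→ t1 |4b|03|df|d1|
→ t2 |d1|df|03|4b|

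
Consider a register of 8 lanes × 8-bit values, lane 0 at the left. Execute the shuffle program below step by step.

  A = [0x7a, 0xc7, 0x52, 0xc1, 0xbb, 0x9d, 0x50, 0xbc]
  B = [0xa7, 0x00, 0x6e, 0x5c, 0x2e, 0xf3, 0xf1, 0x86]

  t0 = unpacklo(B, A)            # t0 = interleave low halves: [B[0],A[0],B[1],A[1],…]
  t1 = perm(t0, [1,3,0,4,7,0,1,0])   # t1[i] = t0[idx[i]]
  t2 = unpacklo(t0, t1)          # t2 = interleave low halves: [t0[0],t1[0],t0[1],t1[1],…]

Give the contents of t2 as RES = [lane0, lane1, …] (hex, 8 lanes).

RES = [ 0xa7  0x7a  0x7a  0xc7  0x00  0xa7  0xc7  0x6e ]

→ t0 |a7|7a|00|c7|6e|52|5c|c1|
→ t1 |7a|c7|a7|6e|c1|a7|7a|a7|
→ t2 |a7|7a|7a|c7|00|a7|c7|6e|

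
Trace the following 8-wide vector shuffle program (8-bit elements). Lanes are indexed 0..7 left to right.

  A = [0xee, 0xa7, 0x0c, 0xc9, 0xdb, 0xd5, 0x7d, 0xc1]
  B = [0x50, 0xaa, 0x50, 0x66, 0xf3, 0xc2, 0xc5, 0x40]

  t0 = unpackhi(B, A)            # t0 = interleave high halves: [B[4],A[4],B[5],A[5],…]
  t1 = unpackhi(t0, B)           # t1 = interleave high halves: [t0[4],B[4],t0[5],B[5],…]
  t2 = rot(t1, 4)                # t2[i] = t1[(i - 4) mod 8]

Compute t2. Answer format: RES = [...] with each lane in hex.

RES = [ 0x40  0xc5  0xc1  0x40  0xc5  0xf3  0x7d  0xc2 ]

→ t0 |f3|db|c2|d5|c5|7d|40|c1|
→ t1 |c5|f3|7d|c2|40|c5|c1|40|
→ t2 |40|c5|c1|40|c5|f3|7d|c2|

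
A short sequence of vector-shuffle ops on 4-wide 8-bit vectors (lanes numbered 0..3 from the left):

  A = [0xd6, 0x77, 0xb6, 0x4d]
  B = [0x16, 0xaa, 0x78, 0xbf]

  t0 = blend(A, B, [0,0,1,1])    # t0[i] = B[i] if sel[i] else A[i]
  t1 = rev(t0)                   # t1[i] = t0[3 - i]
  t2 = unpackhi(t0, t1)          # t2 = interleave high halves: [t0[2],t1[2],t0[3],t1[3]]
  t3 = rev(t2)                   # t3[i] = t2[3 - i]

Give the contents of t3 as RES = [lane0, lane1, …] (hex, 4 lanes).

RES = [0xd6, 0xbf, 0x77, 0x78]

  t0: d6 77 78 bf
  t1: bf 78 77 d6
  t2: 78 77 bf d6
  t3: d6 bf 77 78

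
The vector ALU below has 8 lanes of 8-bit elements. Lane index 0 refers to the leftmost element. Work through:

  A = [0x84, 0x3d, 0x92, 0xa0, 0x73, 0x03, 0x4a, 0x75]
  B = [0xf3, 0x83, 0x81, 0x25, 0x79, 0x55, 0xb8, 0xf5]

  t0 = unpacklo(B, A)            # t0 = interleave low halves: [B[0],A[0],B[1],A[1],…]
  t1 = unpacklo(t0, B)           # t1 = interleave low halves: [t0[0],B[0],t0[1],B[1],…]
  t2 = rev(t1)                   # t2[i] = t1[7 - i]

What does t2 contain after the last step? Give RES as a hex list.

RES = [ 0x25  0x3d  0x81  0x83  0x83  0x84  0xf3  0xf3 ]

  t0: f3 84 83 3d 81 92 25 a0
  t1: f3 f3 84 83 83 81 3d 25
  t2: 25 3d 81 83 83 84 f3 f3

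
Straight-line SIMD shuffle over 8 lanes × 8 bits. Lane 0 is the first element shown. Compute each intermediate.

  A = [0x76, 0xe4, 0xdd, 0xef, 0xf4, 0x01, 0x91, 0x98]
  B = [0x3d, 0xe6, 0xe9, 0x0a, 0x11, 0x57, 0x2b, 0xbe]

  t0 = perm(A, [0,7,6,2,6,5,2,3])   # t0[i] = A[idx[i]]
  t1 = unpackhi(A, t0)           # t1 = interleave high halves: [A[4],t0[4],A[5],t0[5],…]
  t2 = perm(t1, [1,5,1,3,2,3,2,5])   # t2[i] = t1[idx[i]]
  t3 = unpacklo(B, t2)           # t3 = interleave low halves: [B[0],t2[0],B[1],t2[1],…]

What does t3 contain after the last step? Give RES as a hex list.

  t0: 76 98 91 dd 91 01 dd ef
  t1: f4 91 01 01 91 dd 98 ef
  t2: 91 dd 91 01 01 01 01 dd
  t3: 3d 91 e6 dd e9 91 0a 01

RES = [ 0x3d  0x91  0xe6  0xdd  0xe9  0x91  0x0a  0x01 ]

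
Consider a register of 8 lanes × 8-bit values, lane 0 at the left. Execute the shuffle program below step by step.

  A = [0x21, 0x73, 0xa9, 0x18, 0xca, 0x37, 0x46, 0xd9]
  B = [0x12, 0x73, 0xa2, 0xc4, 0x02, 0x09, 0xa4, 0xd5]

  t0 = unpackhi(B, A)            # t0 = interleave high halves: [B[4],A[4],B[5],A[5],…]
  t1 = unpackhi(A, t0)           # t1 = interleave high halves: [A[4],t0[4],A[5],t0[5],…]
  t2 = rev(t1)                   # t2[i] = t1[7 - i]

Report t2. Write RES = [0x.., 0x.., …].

RES = [ 0xd9  0xd9  0xd5  0x46  0x46  0x37  0xa4  0xca ]

  t0: 02 ca 09 37 a4 46 d5 d9
  t1: ca a4 37 46 46 d5 d9 d9
  t2: d9 d9 d5 46 46 37 a4 ca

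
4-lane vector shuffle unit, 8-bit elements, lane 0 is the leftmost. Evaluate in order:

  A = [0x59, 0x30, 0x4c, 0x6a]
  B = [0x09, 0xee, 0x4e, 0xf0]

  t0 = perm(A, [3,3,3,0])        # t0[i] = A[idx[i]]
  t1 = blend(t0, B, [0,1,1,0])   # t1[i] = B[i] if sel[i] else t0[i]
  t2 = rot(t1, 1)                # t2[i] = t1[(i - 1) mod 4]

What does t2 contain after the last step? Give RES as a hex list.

RES = [0x59, 0x6a, 0xee, 0x4e]

→ t0 |6a|6a|6a|59|
→ t1 |6a|ee|4e|59|
→ t2 |59|6a|ee|4e|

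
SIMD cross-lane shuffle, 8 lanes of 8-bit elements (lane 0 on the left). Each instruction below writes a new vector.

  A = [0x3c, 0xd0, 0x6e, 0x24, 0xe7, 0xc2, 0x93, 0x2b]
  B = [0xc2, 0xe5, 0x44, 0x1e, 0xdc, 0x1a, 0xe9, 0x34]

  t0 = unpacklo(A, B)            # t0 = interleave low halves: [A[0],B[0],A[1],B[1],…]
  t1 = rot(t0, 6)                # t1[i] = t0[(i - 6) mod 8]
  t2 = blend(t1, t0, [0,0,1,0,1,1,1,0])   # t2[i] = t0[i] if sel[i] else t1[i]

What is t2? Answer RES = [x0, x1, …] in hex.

RES = [ 0xd0  0xe5  0xd0  0x44  0x6e  0x44  0x24  0xc2 ]

→ t0 |3c|c2|d0|e5|6e|44|24|1e|
→ t1 |d0|e5|6e|44|24|1e|3c|c2|
→ t2 |d0|e5|d0|44|6e|44|24|c2|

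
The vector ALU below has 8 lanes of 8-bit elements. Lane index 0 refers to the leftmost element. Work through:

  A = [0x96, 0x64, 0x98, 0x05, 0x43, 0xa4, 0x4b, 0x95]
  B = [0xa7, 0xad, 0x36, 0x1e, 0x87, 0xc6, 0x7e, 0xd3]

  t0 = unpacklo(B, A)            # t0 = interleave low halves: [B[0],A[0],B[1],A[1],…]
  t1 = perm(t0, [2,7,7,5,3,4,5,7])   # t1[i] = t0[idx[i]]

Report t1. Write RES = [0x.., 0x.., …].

RES = [0xad, 0x05, 0x05, 0x98, 0x64, 0x36, 0x98, 0x05]

  t0: a7 96 ad 64 36 98 1e 05
  t1: ad 05 05 98 64 36 98 05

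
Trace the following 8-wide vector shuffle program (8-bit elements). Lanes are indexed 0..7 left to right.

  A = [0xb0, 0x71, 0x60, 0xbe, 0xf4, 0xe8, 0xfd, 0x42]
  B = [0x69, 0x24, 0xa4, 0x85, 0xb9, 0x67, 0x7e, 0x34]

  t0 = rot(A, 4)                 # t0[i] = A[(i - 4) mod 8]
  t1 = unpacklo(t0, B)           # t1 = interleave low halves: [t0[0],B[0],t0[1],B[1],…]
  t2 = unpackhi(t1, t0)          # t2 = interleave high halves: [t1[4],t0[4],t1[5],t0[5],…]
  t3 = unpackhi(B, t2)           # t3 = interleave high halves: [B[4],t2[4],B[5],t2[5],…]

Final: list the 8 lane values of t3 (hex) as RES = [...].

  t0: f4 e8 fd 42 b0 71 60 be
  t1: f4 69 e8 24 fd a4 42 85
  t2: fd b0 a4 71 42 60 85 be
  t3: b9 42 67 60 7e 85 34 be

RES = [0xb9, 0x42, 0x67, 0x60, 0x7e, 0x85, 0x34, 0xbe]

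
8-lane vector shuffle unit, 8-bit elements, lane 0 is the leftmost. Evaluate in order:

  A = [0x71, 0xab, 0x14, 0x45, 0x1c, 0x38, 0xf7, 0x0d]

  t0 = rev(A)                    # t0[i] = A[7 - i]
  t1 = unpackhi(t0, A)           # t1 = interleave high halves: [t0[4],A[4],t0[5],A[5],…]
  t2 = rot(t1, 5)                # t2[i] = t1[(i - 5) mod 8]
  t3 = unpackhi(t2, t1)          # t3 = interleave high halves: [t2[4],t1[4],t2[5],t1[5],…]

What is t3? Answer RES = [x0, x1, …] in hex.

t0 = [0x0d, 0xf7, 0x38, 0x1c, 0x45, 0x14, 0xab, 0x71]
t1 = [0x45, 0x1c, 0x14, 0x38, 0xab, 0xf7, 0x71, 0x0d]
t2 = [0x38, 0xab, 0xf7, 0x71, 0x0d, 0x45, 0x1c, 0x14]
t3 = [0x0d, 0xab, 0x45, 0xf7, 0x1c, 0x71, 0x14, 0x0d]

RES = [ 0x0d  0xab  0x45  0xf7  0x1c  0x71  0x14  0x0d ]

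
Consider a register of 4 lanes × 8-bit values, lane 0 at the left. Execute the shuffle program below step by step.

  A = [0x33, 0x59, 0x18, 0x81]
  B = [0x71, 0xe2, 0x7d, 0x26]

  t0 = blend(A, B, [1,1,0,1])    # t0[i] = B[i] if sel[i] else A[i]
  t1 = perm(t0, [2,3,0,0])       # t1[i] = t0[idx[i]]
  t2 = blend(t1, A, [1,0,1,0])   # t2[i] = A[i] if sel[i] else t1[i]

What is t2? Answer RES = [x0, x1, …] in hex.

RES = [0x33, 0x26, 0x18, 0x71]

t0 = [0x71, 0xe2, 0x18, 0x26]
t1 = [0x18, 0x26, 0x71, 0x71]
t2 = [0x33, 0x26, 0x18, 0x71]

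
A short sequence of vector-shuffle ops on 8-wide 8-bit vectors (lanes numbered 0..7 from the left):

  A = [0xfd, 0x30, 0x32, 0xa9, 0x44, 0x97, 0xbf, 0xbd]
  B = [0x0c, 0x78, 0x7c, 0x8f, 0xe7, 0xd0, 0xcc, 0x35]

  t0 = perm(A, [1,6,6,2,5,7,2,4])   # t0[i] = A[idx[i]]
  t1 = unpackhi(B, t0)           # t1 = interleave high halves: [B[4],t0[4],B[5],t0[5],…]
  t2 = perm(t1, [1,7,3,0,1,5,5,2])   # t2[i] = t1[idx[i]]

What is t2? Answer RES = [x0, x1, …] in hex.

→ t0 |30|bf|bf|32|97|bd|32|44|
→ t1 |e7|97|d0|bd|cc|32|35|44|
→ t2 |97|44|bd|e7|97|32|32|d0|

RES = [ 0x97  0x44  0xbd  0xe7  0x97  0x32  0x32  0xd0 ]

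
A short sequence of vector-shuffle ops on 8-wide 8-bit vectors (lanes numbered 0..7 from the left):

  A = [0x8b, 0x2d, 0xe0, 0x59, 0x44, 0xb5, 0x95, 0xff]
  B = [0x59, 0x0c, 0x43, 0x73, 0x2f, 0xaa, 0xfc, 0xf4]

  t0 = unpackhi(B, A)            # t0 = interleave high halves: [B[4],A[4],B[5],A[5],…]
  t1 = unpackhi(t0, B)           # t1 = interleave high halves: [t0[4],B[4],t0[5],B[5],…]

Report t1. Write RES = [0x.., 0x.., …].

  t0: 2f 44 aa b5 fc 95 f4 ff
  t1: fc 2f 95 aa f4 fc ff f4

RES = [0xfc, 0x2f, 0x95, 0xaa, 0xf4, 0xfc, 0xff, 0xf4]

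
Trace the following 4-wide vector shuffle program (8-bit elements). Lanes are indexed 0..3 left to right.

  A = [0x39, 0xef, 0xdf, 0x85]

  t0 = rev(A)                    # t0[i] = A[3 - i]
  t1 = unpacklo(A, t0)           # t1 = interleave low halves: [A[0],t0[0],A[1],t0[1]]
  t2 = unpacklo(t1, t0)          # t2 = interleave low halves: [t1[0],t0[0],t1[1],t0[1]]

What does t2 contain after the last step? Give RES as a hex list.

RES = [ 0x39  0x85  0x85  0xdf ]

t0 = [0x85, 0xdf, 0xef, 0x39]
t1 = [0x39, 0x85, 0xef, 0xdf]
t2 = [0x39, 0x85, 0x85, 0xdf]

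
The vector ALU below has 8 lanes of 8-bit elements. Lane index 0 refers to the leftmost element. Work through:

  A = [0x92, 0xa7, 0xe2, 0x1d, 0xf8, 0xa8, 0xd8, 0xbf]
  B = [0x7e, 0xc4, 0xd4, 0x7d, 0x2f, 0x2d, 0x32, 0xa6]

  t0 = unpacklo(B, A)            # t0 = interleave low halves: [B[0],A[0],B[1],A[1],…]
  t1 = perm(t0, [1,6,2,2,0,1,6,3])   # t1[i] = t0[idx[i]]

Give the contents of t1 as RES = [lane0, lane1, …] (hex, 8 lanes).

→ t0 |7e|92|c4|a7|d4|e2|7d|1d|
→ t1 |92|7d|c4|c4|7e|92|7d|a7|

RES = [ 0x92  0x7d  0xc4  0xc4  0x7e  0x92  0x7d  0xa7 ]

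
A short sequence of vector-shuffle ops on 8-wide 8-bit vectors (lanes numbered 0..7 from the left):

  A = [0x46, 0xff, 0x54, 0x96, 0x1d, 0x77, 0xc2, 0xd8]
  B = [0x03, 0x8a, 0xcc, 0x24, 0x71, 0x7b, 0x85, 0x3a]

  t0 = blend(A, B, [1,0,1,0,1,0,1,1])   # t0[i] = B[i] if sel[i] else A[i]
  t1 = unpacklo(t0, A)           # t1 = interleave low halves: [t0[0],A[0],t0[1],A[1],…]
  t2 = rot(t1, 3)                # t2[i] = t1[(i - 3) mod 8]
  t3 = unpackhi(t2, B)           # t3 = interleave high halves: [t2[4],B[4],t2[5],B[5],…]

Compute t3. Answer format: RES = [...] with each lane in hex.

RES = [ 0x46  0x71  0xff  0x7b  0xff  0x85  0xcc  0x3a ]

→ t0 |03|ff|cc|96|71|77|85|3a|
→ t1 |03|46|ff|ff|cc|54|96|96|
→ t2 |54|96|96|03|46|ff|ff|cc|
→ t3 |46|71|ff|7b|ff|85|cc|3a|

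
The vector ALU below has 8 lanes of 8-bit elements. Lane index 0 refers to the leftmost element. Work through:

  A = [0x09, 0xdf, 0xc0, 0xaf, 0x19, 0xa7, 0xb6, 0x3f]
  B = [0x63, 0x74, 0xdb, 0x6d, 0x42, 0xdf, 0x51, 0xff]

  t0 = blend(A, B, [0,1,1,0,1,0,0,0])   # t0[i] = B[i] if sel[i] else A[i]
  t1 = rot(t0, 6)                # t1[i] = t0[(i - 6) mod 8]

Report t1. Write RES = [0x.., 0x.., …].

RES = [0xdb, 0xaf, 0x42, 0xa7, 0xb6, 0x3f, 0x09, 0x74]

t0 = [0x09, 0x74, 0xdb, 0xaf, 0x42, 0xa7, 0xb6, 0x3f]
t1 = [0xdb, 0xaf, 0x42, 0xa7, 0xb6, 0x3f, 0x09, 0x74]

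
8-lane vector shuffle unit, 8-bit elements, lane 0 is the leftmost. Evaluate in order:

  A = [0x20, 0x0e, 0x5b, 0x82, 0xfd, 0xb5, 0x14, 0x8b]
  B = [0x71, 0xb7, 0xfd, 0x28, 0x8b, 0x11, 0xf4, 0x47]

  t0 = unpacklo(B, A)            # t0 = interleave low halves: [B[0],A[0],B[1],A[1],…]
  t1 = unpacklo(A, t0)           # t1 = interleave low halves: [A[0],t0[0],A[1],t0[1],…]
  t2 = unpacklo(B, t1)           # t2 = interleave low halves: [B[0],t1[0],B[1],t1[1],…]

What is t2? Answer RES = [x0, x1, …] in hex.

  t0: 71 20 b7 0e fd 5b 28 82
  t1: 20 71 0e 20 5b b7 82 0e
  t2: 71 20 b7 71 fd 0e 28 20

RES = [ 0x71  0x20  0xb7  0x71  0xfd  0x0e  0x28  0x20 ]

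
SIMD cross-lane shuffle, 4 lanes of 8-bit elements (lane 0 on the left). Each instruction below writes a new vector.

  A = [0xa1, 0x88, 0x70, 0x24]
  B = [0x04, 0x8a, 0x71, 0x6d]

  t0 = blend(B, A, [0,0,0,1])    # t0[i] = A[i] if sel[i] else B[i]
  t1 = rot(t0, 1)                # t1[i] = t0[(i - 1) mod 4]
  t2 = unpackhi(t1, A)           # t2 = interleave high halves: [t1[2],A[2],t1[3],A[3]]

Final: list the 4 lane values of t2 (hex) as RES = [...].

→ t0 |04|8a|71|24|
→ t1 |24|04|8a|71|
→ t2 |8a|70|71|24|

RES = [0x8a, 0x70, 0x71, 0x24]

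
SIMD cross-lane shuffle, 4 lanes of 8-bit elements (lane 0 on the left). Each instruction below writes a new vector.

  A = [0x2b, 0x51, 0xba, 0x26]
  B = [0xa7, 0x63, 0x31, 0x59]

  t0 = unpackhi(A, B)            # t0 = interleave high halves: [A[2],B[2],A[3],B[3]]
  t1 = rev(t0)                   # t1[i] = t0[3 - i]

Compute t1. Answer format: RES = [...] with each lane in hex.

RES = [0x59, 0x26, 0x31, 0xba]

→ t0 |ba|31|26|59|
→ t1 |59|26|31|ba|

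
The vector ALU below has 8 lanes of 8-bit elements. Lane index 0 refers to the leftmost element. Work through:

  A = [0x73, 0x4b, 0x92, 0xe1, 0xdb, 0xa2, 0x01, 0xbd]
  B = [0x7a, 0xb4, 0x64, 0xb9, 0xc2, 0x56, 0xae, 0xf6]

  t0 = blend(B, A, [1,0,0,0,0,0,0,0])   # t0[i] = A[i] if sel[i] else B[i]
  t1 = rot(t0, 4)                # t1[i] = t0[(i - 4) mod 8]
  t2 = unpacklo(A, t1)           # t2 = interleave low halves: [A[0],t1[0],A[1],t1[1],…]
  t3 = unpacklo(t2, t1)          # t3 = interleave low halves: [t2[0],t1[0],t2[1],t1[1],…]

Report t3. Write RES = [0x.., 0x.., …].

RES = [0x73, 0xc2, 0xc2, 0x56, 0x4b, 0xae, 0x56, 0xf6]

  t0: 73 b4 64 b9 c2 56 ae f6
  t1: c2 56 ae f6 73 b4 64 b9
  t2: 73 c2 4b 56 92 ae e1 f6
  t3: 73 c2 c2 56 4b ae 56 f6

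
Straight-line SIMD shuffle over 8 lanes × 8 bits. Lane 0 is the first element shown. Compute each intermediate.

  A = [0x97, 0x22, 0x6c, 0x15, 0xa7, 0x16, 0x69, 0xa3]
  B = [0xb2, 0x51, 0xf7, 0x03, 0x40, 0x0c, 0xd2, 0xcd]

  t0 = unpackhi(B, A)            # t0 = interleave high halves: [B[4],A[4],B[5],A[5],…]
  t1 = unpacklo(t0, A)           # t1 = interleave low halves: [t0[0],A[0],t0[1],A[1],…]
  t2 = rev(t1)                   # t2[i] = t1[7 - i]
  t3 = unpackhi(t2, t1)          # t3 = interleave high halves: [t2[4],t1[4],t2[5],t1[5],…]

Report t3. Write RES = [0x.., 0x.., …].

  t0: 40 a7 0c 16 d2 69 cd a3
  t1: 40 97 a7 22 0c 6c 16 15
  t2: 15 16 6c 0c 22 a7 97 40
  t3: 22 0c a7 6c 97 16 40 15

RES = [0x22, 0x0c, 0xa7, 0x6c, 0x97, 0x16, 0x40, 0x15]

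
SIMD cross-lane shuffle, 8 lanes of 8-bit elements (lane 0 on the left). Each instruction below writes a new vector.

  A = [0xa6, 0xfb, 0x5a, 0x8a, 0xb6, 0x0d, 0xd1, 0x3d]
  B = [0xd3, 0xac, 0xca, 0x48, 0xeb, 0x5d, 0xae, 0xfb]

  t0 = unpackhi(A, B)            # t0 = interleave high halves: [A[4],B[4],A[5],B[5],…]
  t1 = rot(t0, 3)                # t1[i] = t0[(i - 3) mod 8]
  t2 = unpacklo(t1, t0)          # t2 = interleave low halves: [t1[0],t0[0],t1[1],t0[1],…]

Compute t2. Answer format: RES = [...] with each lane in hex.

  t0: b6 eb 0d 5d d1 ae 3d fb
  t1: ae 3d fb b6 eb 0d 5d d1
  t2: ae b6 3d eb fb 0d b6 5d

RES = [ 0xae  0xb6  0x3d  0xeb  0xfb  0x0d  0xb6  0x5d ]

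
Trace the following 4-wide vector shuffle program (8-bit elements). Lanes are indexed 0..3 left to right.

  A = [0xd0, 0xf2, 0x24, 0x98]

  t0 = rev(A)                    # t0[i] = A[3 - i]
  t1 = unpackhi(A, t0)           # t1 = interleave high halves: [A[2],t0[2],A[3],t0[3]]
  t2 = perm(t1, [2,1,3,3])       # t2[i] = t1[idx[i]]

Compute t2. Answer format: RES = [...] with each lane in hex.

RES = [0x98, 0xf2, 0xd0, 0xd0]

→ t0 |98|24|f2|d0|
→ t1 |24|f2|98|d0|
→ t2 |98|f2|d0|d0|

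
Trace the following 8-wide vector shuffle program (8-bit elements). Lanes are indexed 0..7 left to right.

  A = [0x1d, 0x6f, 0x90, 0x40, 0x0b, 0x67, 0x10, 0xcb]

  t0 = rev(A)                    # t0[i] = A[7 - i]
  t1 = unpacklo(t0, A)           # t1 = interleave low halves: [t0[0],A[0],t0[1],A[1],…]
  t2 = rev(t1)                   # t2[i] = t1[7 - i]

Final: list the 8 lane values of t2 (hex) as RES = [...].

t0 = [0xcb, 0x10, 0x67, 0x0b, 0x40, 0x90, 0x6f, 0x1d]
t1 = [0xcb, 0x1d, 0x10, 0x6f, 0x67, 0x90, 0x0b, 0x40]
t2 = [0x40, 0x0b, 0x90, 0x67, 0x6f, 0x10, 0x1d, 0xcb]

RES = [ 0x40  0x0b  0x90  0x67  0x6f  0x10  0x1d  0xcb ]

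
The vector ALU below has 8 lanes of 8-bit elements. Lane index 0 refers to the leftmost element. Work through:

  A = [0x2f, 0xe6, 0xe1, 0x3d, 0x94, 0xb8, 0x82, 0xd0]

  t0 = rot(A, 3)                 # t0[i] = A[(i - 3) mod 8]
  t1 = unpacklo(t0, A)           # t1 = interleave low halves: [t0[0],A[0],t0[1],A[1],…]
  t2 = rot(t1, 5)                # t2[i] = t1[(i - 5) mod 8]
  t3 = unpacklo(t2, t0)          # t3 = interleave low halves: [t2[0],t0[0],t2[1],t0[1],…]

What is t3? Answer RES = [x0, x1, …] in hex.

  t0: b8 82 d0 2f e6 e1 3d 94
  t1: b8 2f 82 e6 d0 e1 2f 3d
  t2: e6 d0 e1 2f 3d b8 2f 82
  t3: e6 b8 d0 82 e1 d0 2f 2f

RES = [ 0xe6  0xb8  0xd0  0x82  0xe1  0xd0  0x2f  0x2f ]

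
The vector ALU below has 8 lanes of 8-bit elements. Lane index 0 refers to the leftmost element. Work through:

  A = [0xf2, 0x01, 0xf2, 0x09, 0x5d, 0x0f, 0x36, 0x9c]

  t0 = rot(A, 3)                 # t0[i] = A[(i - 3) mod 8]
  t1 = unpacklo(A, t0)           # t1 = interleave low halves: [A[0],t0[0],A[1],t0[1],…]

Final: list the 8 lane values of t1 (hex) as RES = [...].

RES = [ 0xf2  0x0f  0x01  0x36  0xf2  0x9c  0x09  0xf2 ]

t0 = [0x0f, 0x36, 0x9c, 0xf2, 0x01, 0xf2, 0x09, 0x5d]
t1 = [0xf2, 0x0f, 0x01, 0x36, 0xf2, 0x9c, 0x09, 0xf2]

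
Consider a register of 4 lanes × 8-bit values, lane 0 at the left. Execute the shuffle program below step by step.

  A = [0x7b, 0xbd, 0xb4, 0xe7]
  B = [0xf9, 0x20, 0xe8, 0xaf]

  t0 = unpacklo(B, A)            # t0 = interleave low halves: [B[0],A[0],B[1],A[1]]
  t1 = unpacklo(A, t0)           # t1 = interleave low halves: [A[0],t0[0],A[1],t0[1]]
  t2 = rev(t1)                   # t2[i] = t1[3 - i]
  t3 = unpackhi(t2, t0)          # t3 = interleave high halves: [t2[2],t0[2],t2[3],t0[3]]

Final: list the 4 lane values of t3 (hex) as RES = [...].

RES = [ 0xf9  0x20  0x7b  0xbd ]

t0 = [0xf9, 0x7b, 0x20, 0xbd]
t1 = [0x7b, 0xf9, 0xbd, 0x7b]
t2 = [0x7b, 0xbd, 0xf9, 0x7b]
t3 = [0xf9, 0x20, 0x7b, 0xbd]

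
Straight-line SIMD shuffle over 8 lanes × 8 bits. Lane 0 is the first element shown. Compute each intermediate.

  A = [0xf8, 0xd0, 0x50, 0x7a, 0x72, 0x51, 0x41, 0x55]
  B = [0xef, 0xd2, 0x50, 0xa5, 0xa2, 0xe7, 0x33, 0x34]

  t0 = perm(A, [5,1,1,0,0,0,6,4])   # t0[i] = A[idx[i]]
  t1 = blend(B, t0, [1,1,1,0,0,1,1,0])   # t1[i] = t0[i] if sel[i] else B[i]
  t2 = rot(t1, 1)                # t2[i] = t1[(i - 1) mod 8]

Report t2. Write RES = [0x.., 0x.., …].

t0 = [0x51, 0xd0, 0xd0, 0xf8, 0xf8, 0xf8, 0x41, 0x72]
t1 = [0x51, 0xd0, 0xd0, 0xa5, 0xa2, 0xf8, 0x41, 0x34]
t2 = [0x34, 0x51, 0xd0, 0xd0, 0xa5, 0xa2, 0xf8, 0x41]

RES = [0x34, 0x51, 0xd0, 0xd0, 0xa5, 0xa2, 0xf8, 0x41]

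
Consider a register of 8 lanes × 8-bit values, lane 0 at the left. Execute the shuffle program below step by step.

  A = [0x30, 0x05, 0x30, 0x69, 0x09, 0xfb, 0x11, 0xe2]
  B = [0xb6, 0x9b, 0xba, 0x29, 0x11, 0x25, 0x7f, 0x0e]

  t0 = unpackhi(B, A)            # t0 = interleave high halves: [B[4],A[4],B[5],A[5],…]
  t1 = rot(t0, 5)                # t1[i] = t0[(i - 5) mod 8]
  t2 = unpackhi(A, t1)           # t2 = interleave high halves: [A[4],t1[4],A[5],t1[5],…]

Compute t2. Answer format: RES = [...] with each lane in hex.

RES = [ 0x09  0xe2  0xfb  0x11  0x11  0x09  0xe2  0x25 ]

t0 = [0x11, 0x09, 0x25, 0xfb, 0x7f, 0x11, 0x0e, 0xe2]
t1 = [0xfb, 0x7f, 0x11, 0x0e, 0xe2, 0x11, 0x09, 0x25]
t2 = [0x09, 0xe2, 0xfb, 0x11, 0x11, 0x09, 0xe2, 0x25]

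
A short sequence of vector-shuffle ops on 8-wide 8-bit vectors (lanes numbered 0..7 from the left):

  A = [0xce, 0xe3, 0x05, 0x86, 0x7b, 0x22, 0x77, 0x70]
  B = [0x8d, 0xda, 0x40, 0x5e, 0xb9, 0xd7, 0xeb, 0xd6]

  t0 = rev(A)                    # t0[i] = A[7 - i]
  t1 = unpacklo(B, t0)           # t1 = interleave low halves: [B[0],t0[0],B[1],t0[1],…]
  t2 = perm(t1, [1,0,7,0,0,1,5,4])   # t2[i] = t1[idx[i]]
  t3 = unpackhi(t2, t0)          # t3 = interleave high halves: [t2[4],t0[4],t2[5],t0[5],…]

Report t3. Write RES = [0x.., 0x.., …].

  t0: 70 77 22 7b 86 05 e3 ce
  t1: 8d 70 da 77 40 22 5e 7b
  t2: 70 8d 7b 8d 8d 70 22 40
  t3: 8d 86 70 05 22 e3 40 ce

RES = [0x8d, 0x86, 0x70, 0x05, 0x22, 0xe3, 0x40, 0xce]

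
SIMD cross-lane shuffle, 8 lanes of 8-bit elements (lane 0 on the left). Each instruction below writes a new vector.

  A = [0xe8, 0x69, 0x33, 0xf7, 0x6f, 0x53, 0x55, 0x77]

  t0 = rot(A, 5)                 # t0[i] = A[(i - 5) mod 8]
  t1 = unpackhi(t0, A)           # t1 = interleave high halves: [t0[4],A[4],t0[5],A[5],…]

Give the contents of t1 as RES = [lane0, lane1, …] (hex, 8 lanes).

  t0: f7 6f 53 55 77 e8 69 33
  t1: 77 6f e8 53 69 55 33 77

RES = [ 0x77  0x6f  0xe8  0x53  0x69  0x55  0x33  0x77 ]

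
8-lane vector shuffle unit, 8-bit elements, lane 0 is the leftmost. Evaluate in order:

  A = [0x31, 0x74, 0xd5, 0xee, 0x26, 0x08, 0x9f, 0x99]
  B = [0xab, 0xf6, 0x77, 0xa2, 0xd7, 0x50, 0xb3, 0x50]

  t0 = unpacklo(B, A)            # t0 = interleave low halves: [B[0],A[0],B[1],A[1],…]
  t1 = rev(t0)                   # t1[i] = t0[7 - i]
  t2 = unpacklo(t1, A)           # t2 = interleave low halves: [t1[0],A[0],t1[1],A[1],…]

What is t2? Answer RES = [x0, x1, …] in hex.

RES = [0xee, 0x31, 0xa2, 0x74, 0xd5, 0xd5, 0x77, 0xee]

  t0: ab 31 f6 74 77 d5 a2 ee
  t1: ee a2 d5 77 74 f6 31 ab
  t2: ee 31 a2 74 d5 d5 77 ee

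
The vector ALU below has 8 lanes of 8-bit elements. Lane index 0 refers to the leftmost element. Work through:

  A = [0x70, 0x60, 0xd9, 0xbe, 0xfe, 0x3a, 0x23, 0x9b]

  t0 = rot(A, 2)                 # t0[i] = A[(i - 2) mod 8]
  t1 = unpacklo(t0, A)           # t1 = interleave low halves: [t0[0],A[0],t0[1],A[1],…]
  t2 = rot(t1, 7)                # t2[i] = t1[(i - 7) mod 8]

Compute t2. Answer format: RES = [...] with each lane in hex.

→ t0 |23|9b|70|60|d9|be|fe|3a|
→ t1 |23|70|9b|60|70|d9|60|be|
→ t2 |70|9b|60|70|d9|60|be|23|

RES = [0x70, 0x9b, 0x60, 0x70, 0xd9, 0x60, 0xbe, 0x23]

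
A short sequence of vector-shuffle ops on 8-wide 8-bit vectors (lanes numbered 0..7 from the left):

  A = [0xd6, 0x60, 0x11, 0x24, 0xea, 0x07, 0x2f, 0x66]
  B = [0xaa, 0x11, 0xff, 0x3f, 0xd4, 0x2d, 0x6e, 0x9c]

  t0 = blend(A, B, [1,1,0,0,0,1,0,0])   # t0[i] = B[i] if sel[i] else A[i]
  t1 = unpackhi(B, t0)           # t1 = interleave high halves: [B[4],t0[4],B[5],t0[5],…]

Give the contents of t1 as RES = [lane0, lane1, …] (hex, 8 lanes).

→ t0 |aa|11|11|24|ea|2d|2f|66|
→ t1 |d4|ea|2d|2d|6e|2f|9c|66|

RES = [0xd4, 0xea, 0x2d, 0x2d, 0x6e, 0x2f, 0x9c, 0x66]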